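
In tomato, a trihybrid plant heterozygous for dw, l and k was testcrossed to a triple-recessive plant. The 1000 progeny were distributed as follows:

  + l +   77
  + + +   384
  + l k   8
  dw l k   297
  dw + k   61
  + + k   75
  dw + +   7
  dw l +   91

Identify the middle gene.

dw

The two most frequent reciprocal classes, dw l k and + + +, are the parental types, so the F1 was dw l k / + + +.
The two rarest classes, + l k and dw + +, are the double crossovers. Comparing them with the parentals, only the dw allele has switched, so dw is the middle locus and the order is k – dw – l.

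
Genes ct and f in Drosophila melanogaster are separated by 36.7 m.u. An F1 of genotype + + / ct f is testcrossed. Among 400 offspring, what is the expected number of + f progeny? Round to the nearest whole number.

A map distance of 36.7 m.u. corresponds to a recombination frequency of 0.367.
The F1 is + + / ct f, so + f is a recombinant gamete class with expected frequency r/2 = 0.367/2 = 0.1835.
Expected number = 0.1835 × 400 = 73.40 ≈ 73.

73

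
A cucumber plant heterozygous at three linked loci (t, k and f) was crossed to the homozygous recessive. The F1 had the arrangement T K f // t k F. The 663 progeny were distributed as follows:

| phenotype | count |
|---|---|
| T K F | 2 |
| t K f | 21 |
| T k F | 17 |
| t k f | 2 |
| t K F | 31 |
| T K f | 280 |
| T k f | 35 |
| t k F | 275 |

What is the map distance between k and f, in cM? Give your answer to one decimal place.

10.6 cM

The two rarest classes, T K F and t k f, are the double crossovers. Comparing them with the parentals, only the f allele has switched, so f is the middle locus and the order is k – f – t.
Crossovers in the k–f interval produce the single-crossover classes T k f and t K F (35 + 31 = 66) plus the double crossovers (4).
RF(k–f) = (66 + 4) / 663 = 70/663 = 0.1056 → 10.6 cM.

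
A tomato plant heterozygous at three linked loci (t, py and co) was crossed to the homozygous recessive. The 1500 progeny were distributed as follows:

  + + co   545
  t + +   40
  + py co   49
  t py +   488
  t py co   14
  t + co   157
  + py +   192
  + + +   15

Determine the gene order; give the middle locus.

co

The two most frequent reciprocal classes, t py + and + + co, are the parental types, so the F1 was t py + / + + co.
The two rarest classes, t py co and + + +, are the double crossovers. Comparing them with the parentals, only the co allele has switched, so co is the middle locus and the order is py – co – t.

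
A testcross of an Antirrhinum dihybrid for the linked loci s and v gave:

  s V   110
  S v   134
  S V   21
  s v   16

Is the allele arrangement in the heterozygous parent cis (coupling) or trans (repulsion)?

trans

The two most frequent classes are S v (134) and s V (110); these are the parental (non-recombinant) types.
So the F1 carried S v on one chromosome and s V on the other — the recessive alleles are on opposite chromosomes (trans / repulsion).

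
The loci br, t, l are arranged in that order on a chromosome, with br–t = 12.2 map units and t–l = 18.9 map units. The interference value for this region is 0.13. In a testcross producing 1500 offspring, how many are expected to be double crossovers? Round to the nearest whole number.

Map distances give recombination frequencies of 0.122 and 0.189 for the two intervals.
With interference 0.13 (so coincidence = 0.87), expected double-crossover frequency = 0.122 × 0.189 × 0.87 = 0.02006.
Expected number = 0.02006 × 1500 = 30.09 ≈ 30.

30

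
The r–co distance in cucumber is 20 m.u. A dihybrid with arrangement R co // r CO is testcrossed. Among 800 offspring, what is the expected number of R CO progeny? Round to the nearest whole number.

80

A map distance of 20 m.u. corresponds to a recombination frequency of 0.200.
The F1 is R co / r CO, so R CO is a recombinant gamete class with expected frequency r/2 = 0.200/2 = 0.1000.
Expected number = 0.1000 × 800 = 80.00 ≈ 80.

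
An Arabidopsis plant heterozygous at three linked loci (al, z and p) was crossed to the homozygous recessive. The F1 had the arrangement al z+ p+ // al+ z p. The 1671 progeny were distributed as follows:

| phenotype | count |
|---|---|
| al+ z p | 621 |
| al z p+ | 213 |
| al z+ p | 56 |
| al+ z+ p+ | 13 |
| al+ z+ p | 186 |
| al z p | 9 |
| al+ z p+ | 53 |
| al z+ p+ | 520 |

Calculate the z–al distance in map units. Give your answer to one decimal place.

25.2 map units

The two rarest classes, al+ z+ p+ and al z p, are the double crossovers. Comparing them with the parentals, only the al allele has switched, so al is the middle locus and the order is z – al – p.
Crossovers in the z–al interval produce the single-crossover classes al z p+ and al+ z+ p (213 + 186 = 399) plus the double crossovers (22).
RF(z–al) = (399 + 22) / 1671 = 421/1671 = 0.2519 → 25.2 map units.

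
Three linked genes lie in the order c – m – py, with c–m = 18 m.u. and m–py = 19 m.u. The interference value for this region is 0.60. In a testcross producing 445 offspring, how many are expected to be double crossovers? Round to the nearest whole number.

6

Map distances give recombination frequencies of 0.180 and 0.190 for the two intervals.
With interference 0.60 (so coincidence = 0.40), expected double-crossover frequency = 0.180 × 0.190 × 0.40 = 0.01368.
Expected number = 0.01368 × 445 = 6.09 ≈ 6.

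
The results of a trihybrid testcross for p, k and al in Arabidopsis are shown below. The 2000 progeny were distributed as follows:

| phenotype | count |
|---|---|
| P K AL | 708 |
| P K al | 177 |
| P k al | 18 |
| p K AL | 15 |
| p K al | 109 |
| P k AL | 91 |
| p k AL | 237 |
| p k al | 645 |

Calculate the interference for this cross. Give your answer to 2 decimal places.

0.37

The two most frequent reciprocal classes, p k al and P K AL, are the parental types, so the F1 was p k al / P K AL.
The two rarest classes, P k al and p K AL, are the double crossovers. Comparing them with the parentals, only the p allele has switched, so p is the middle locus and the order is al – p – k.
al–p: (414 + 33)/2000 = 0.2235; p–k: (200 + 33)/2000 = 0.1165.
Expected DCO frequency = 0.2235 × 0.1165 ≈ 0.02604; observed = 33/2000 ≈ 0.01650.
Coefficient of coincidence = 0.01650/0.02604 ≈ 0.63; interference = 1 − 0.63 = 0.37.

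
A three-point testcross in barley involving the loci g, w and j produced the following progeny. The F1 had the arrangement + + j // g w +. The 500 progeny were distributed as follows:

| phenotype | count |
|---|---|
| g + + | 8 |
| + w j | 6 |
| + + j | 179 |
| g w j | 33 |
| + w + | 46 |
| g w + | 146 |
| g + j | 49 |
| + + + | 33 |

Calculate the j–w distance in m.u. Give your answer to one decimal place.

16.0 m.u.

The two rarest classes, + w j and g + +, are the double crossovers. Comparing them with the parentals, only the w allele has switched, so w is the middle locus and the order is g – w – j.
Crossovers in the w–j interval produce the single-crossover classes + + + and g w j (33 + 33 = 66) plus the double crossovers (14).
RF(w–j) = (66 + 14) / 500 = 80/500 = 0.1600 → 16.0 m.u.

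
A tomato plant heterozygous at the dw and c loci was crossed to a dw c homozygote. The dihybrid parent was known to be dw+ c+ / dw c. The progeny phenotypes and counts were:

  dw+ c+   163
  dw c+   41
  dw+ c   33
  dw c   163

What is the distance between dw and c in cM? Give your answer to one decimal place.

The recombinant classes are dw+ c and dw c+: 33 + 41 = 74.
Recombination frequency = 74/400 = 0.1850 ≈ 18.5%, i.e. 18.5 cM.

18.5 cM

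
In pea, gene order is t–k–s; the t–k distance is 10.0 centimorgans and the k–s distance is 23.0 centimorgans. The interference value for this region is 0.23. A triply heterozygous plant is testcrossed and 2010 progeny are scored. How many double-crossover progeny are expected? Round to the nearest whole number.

36

Map distances give recombination frequencies of 0.100 and 0.230 for the two intervals.
With interference 0.23 (so coincidence = 0.77), expected double-crossover frequency = 0.100 × 0.230 × 0.77 = 0.01771.
Expected number = 0.01771 × 2010 = 35.60 ≈ 36.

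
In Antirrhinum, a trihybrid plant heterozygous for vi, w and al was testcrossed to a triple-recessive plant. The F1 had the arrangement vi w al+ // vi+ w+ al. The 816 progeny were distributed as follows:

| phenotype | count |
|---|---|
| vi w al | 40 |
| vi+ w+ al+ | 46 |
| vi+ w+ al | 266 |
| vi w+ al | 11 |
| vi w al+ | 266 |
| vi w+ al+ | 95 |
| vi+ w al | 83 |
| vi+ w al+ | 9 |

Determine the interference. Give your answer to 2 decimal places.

The two rarest classes, vi+ w al+ and vi w+ al, are the double crossovers. Comparing them with the parentals, only the vi allele has switched, so vi is the middle locus and the order is w – vi – al.
w–vi: (178 + 20)/816 = 0.2426; vi–al: (86 + 20)/816 = 0.1299.
Expected DCO frequency = 0.2426 × 0.1299 ≈ 0.03151; observed = 20/816 ≈ 0.02451.
Coefficient of coincidence = 0.02451/0.03151 ≈ 0.78; interference = 1 − 0.78 = 0.22.

0.22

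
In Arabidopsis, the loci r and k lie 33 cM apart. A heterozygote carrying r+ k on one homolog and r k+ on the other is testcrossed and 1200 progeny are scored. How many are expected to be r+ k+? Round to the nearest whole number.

A map distance of 33 cM corresponds to a recombination frequency of 0.330.
The F1 is r+ k / r k+, so r+ k+ is a recombinant gamete class with expected frequency r/2 = 0.330/2 = 0.1650.
Expected number = 0.1650 × 1200 = 198.00 ≈ 198.

198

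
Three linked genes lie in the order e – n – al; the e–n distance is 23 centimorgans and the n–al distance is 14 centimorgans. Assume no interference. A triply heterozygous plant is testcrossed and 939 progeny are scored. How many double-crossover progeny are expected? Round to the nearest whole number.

Map distances give recombination frequencies of 0.230 and 0.140 for the two intervals.
With no interference, expected double-crossover frequency = 0.230 × 0.140 = 0.03220.
Expected number = 0.03220 × 939 = 30.24 ≈ 30.

30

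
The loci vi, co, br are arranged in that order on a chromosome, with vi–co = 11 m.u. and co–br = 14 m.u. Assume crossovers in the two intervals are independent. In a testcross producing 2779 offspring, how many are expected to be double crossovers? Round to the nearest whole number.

43

Map distances give recombination frequencies of 0.110 and 0.140 for the two intervals.
With no interference, expected double-crossover frequency = 0.110 × 0.140 = 0.01540.
Expected number = 0.01540 × 2779 = 42.80 ≈ 43.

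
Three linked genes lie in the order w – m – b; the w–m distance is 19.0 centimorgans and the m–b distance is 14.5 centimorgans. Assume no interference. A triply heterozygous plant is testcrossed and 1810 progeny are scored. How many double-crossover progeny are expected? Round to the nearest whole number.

50

Map distances give recombination frequencies of 0.190 and 0.145 for the two intervals.
With no interference, expected double-crossover frequency = 0.190 × 0.145 = 0.02755.
Expected number = 0.02755 × 1810 = 49.87 ≈ 50.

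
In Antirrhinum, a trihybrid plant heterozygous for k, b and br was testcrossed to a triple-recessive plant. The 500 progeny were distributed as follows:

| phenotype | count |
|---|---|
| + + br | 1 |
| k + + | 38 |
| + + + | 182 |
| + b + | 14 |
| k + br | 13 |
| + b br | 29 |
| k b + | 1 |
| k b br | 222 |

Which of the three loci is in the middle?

The two most frequent reciprocal classes, + + + and k b br, are the parental types, so the F1 was + + + / k b br.
The two rarest classes, + + br and k b +, are the double crossovers. Comparing them with the parentals, only the br allele has switched, so br is the middle locus and the order is b – br – k.

br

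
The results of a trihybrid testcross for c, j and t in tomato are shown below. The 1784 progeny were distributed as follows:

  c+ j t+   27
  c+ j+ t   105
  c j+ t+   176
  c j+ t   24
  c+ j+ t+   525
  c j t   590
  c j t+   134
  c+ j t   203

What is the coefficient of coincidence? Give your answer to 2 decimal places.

The two most frequent reciprocal classes, c j t and c+ j+ t+, are the parental types, so the F1 was c j t / c+ j+ t+.
The two rarest classes, c j+ t and c+ j t+, are the double crossovers. Comparing them with the parentals, only the j allele has switched, so j is the middle locus and the order is c – j – t.
c–j: (379 + 51)/1784 = 0.2410; j–t: (239 + 51)/1784 = 0.1626.
Expected DCO frequency = 0.2410 × 0.1626 ≈ 0.03919; observed = 51/1784 ≈ 0.02859.
Coefficient of coincidence = 0.02859/0.03919 ≈ 0.73.

0.73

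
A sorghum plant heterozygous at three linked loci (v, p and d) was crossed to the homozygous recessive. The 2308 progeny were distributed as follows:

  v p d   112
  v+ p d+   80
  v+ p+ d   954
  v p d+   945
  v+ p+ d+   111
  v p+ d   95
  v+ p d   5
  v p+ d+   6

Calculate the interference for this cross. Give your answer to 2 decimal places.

The two most frequent reciprocal classes, v p d+ and v+ p+ d, are the parental types, so the F1 was v p d+ / v+ p+ d.
The two rarest classes, v p+ d+ and v+ p d, are the double crossovers. Comparing them with the parentals, only the p allele has switched, so p is the middle locus and the order is v – p – d.
v–p: (175 + 11)/2308 = 0.0806; p–d: (223 + 11)/2308 = 0.1014.
Expected DCO frequency = 0.0806 × 0.1014 ≈ 0.00817; observed = 11/2308 ≈ 0.00477.
Coefficient of coincidence = 0.00477/0.00817 ≈ 0.58; interference = 1 − 0.58 = 0.42.

0.42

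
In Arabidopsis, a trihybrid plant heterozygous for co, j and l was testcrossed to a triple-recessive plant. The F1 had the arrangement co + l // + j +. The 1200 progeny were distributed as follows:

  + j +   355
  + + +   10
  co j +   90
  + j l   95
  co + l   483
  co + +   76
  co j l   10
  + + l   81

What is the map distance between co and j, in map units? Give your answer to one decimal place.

The two rarest classes, co j l and + + +, are the double crossovers. Comparing them with the parentals, only the j allele has switched, so j is the middle locus and the order is co – j – l.
Crossovers in the co–j interval produce the single-crossover classes + + l and co j + (81 + 90 = 171) plus the double crossovers (20).
RF(co–j) = (171 + 20) / 1200 = 191/1200 = 0.1592 → 15.9 map units.

15.9 map units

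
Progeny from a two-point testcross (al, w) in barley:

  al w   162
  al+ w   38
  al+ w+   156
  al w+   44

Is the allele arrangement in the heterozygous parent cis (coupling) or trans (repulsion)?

cis

The two most frequent classes are al+ w+ (156) and al w (162); these are the parental (non-recombinant) types.
So the F1 carried al+ w+ on one chromosome and al w on the other — the recessive alleles are on the same chromosome (cis / coupling).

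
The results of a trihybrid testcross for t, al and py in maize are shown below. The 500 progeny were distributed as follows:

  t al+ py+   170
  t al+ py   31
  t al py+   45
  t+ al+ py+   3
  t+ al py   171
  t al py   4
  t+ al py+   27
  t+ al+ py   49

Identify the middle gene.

t

The two most frequent reciprocal classes, t al+ py+ and t+ al py, are the parental types, so the F1 was t al+ py+ / t+ al py.
The two rarest classes, t+ al+ py+ and t al py, are the double crossovers. Comparing them with the parentals, only the t allele has switched, so t is the middle locus and the order is al – t – py.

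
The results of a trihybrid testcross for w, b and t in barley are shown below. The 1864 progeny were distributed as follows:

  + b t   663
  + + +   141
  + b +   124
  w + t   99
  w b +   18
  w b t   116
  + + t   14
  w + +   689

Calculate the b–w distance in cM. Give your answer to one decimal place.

15.5 cM

The two most frequent reciprocal classes, + b t and w + +, are the parental types, so the F1 was + b t / w + +.
The two rarest classes, + + t and w b +, are the double crossovers. Comparing them with the parentals, only the b allele has switched, so b is the middle locus and the order is w – b – t.
Crossovers in the w–b interval produce the single-crossover classes w b t and + + + (116 + 141 = 257) plus the double crossovers (32).
RF(w–b) = (257 + 32) / 1864 = 289/1864 = 0.1550 → 15.5 cM.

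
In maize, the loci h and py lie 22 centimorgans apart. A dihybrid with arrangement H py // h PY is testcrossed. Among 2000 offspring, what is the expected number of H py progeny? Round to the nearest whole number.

780

A map distance of 22 centimorgans corresponds to a recombination frequency of 0.220.
The F1 is H py / h PY, so H py is a parental gamete class with expected frequency (1 − r)/2 = 0.780/2 = 0.3900.
Expected number = 0.3900 × 2000 = 780.00 ≈ 780.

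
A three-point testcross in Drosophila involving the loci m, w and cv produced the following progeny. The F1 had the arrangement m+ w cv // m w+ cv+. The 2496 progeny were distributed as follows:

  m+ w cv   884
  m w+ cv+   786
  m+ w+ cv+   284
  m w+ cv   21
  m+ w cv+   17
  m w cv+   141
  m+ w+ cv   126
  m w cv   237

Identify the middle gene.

The two rarest classes, m+ w cv+ and m w+ cv, are the double crossovers. Comparing them with the parentals, only the cv allele has switched, so cv is the middle locus and the order is m – cv – w.

cv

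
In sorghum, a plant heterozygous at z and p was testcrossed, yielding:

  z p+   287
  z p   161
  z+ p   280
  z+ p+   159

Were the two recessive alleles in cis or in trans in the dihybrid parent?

The two most frequent classes are z+ p (280) and z p+ (287); these are the parental (non-recombinant) types.
So the F1 carried z+ p on one chromosome and z p+ on the other — the recessive alleles are on opposite chromosomes (trans / repulsion).

trans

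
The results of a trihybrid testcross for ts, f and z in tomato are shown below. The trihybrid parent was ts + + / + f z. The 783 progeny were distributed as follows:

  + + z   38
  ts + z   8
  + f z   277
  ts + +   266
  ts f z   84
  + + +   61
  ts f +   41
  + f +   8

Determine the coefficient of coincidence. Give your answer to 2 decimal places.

The two rarest classes, ts + z and + f +, are the double crossovers. Comparing them with the parentals, only the z allele has switched, so z is the middle locus and the order is f – z – ts.
f–z: (79 + 16)/783 = 0.1213; z–ts: (145 + 16)/783 = 0.2056.
Expected DCO frequency = 0.1213 × 0.2056 ≈ 0.02494; observed = 16/783 ≈ 0.02043.
Coefficient of coincidence = 0.02043/0.02494 ≈ 0.82.

0.82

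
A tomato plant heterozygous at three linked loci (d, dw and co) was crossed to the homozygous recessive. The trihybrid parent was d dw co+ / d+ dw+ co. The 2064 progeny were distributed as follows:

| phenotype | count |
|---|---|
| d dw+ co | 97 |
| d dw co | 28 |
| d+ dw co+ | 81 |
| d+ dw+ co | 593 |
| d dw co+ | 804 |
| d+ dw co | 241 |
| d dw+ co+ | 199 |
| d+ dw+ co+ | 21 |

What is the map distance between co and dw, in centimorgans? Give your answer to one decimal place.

The two rarest classes, d dw co and d+ dw+ co+, are the double crossovers. Comparing them with the parentals, only the co allele has switched, so co is the middle locus and the order is d – co – dw.
Crossovers in the co–dw interval produce the single-crossover classes d dw+ co+ and d+ dw co (199 + 241 = 440) plus the double crossovers (49).
RF(co–dw) = (440 + 49) / 2064 = 489/2064 = 0.2369 → 23.7 centimorgans.

23.7 centimorgans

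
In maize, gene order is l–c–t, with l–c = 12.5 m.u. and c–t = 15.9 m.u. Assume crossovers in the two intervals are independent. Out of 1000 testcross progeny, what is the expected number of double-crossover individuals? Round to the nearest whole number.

Map distances give recombination frequencies of 0.125 and 0.159 for the two intervals.
With no interference, expected double-crossover frequency = 0.125 × 0.159 = 0.01988.
Expected number = 0.01988 × 1000 = 19.88 ≈ 20.

20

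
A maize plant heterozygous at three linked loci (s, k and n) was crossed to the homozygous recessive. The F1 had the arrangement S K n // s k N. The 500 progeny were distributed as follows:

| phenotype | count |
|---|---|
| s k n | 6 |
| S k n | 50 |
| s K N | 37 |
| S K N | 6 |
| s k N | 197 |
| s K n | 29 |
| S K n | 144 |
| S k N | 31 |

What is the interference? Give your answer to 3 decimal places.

The two rarest classes, S K N and s k n, are the double crossovers. Comparing them with the parentals, only the n allele has switched, so n is the middle locus and the order is k – n – s.
k–n: (87 + 12)/500 = 0.1980; n–s: (60 + 12)/500 = 0.1440.
Expected DCO frequency = 0.1980 × 0.1440 ≈ 0.02851; observed = 12/500 ≈ 0.02400.
Coefficient of coincidence = 0.02400/0.02851 ≈ 0.842; interference = 1 − 0.842 = 0.158.

0.158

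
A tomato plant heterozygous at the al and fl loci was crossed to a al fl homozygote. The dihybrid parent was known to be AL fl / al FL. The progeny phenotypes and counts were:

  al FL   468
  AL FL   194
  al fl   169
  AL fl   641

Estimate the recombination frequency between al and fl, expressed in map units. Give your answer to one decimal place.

24.7 map units

The recombinant classes are AL FL and al fl: 194 + 169 = 363.
Recombination frequency = 363/1472 = 0.2466 ≈ 24.7%, i.e. 24.7 map units.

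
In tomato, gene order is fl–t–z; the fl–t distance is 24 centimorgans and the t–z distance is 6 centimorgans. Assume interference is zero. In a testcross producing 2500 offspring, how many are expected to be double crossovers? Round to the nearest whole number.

Map distances give recombination frequencies of 0.240 and 0.060 for the two intervals.
With no interference, expected double-crossover frequency = 0.240 × 0.060 = 0.01440.
Expected number = 0.01440 × 2500 = 36.00 ≈ 36.

36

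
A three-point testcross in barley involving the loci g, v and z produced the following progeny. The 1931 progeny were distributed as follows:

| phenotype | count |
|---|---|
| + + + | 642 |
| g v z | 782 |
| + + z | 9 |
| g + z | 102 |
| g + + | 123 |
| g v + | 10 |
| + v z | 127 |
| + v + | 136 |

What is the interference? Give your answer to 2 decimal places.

The two most frequent reciprocal classes, g v z and + + +, are the parental types, so the F1 was g v z / + + +.
The two rarest classes, g v + and + + z, are the double crossovers. Comparing them with the parentals, only the z allele has switched, so z is the middle locus and the order is g – z – v.
g–z: (250 + 19)/1931 = 0.1393; z–v: (238 + 19)/1931 = 0.1331.
Expected DCO frequency = 0.1393 × 0.1331 ≈ 0.01854; observed = 19/1931 ≈ 0.00984.
Coefficient of coincidence = 0.00984/0.01854 ≈ 0.53; interference = 1 − 0.53 = 0.47.

0.47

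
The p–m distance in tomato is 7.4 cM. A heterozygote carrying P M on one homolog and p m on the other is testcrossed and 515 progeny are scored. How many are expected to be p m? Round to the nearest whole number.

238

A map distance of 7.4 cM corresponds to a recombination frequency of 0.074.
The F1 is P M / p m, so p m is a parental gamete class with expected frequency (1 − r)/2 = 0.926/2 = 0.4630.
Expected number = 0.4630 × 515 = 238.44 ≈ 238.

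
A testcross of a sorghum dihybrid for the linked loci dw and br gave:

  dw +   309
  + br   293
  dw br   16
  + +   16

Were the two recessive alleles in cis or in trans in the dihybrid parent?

trans

The two most frequent classes are + br (293) and dw + (309); these are the parental (non-recombinant) types.
So the F1 carried + br on one chromosome and dw + on the other — the recessive alleles are on opposite chromosomes (trans / repulsion).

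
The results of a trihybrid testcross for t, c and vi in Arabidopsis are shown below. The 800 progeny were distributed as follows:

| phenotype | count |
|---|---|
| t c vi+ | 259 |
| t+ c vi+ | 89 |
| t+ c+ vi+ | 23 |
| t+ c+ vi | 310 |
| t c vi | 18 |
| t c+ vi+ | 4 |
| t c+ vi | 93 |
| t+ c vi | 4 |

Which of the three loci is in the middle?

The two most frequent reciprocal classes, t+ c+ vi and t c vi+, are the parental types, so the F1 was t+ c+ vi / t c vi+.
The two rarest classes, t+ c vi and t c+ vi+, are the double crossovers. Comparing them with the parentals, only the c allele has switched, so c is the middle locus and the order is vi – c – t.

c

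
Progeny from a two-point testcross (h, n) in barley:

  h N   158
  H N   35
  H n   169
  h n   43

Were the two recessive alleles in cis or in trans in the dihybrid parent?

trans

The two most frequent classes are H n (169) and h N (158); these are the parental (non-recombinant) types.
So the F1 carried H n on one chromosome and h N on the other — the recessive alleles are on opposite chromosomes (trans / repulsion).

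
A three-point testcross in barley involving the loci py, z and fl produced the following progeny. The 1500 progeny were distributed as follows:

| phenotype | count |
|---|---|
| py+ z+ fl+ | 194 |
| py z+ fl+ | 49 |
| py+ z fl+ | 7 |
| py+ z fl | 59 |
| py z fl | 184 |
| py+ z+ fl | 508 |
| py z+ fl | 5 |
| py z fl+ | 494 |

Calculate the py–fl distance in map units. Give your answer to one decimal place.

The two most frequent reciprocal classes, py+ z+ fl and py z fl+, are the parental types, so the F1 was py+ z+ fl / py z fl+.
The two rarest classes, py z+ fl and py+ z fl+, are the double crossovers. Comparing them with the parentals, only the py allele has switched, so py is the middle locus and the order is z – py – fl.
Crossovers in the py–fl interval produce the single-crossover classes py+ z+ fl+ and py z fl (194 + 184 = 378) plus the double crossovers (12).
RF(py–fl) = (378 + 12) / 1500 = 390/1500 = 0.2600 → 26.0 map units.

26.0 map units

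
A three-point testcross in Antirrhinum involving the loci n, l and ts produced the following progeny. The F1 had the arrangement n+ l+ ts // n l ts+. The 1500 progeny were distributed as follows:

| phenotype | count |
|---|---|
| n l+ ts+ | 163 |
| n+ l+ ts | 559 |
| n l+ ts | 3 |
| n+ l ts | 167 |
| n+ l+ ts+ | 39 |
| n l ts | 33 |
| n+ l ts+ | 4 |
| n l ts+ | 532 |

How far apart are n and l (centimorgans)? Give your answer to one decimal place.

22.5 centimorgans

The two rarest classes, n l+ ts and n+ l ts+, are the double crossovers. Comparing them with the parentals, only the n allele has switched, so n is the middle locus and the order is ts – n – l.
Crossovers in the n–l interval produce the single-crossover classes n+ l ts and n l+ ts+ (167 + 163 = 330) plus the double crossovers (7).
RF(n–l) = (330 + 7) / 1500 = 337/1500 = 0.2247 → 22.5 centimorgans.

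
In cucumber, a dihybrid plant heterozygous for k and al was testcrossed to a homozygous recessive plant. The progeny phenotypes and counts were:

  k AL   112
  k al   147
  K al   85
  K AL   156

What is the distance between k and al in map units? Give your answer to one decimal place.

39.4 map units

The two most frequent classes, K AL (156) and k al (147), are the parental types, so the F1 was K AL / k al.
The recombinant classes are K al and k AL: 85 + 112 = 197.
Recombination frequency = 197/500 = 0.3940 ≈ 39.4%, i.e. 39.4 map units.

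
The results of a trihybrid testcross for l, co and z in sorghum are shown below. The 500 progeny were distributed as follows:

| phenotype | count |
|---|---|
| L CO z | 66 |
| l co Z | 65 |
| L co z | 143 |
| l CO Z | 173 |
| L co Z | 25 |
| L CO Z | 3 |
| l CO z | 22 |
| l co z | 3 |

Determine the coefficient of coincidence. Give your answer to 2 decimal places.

The two most frequent reciprocal classes, l CO Z and L co z, are the parental types, so the F1 was l CO Z / L co z.
The two rarest classes, L CO Z and l co z, are the double crossovers. Comparing them with the parentals, only the l allele has switched, so l is the middle locus and the order is z – l – co.
z–l: (47 + 6)/500 = 0.1060; l–co: (131 + 6)/500 = 0.2740.
Expected DCO frequency = 0.1060 × 0.2740 ≈ 0.02904; observed = 6/500 ≈ 0.01200.
Coefficient of coincidence = 0.01200/0.02904 ≈ 0.41.

0.41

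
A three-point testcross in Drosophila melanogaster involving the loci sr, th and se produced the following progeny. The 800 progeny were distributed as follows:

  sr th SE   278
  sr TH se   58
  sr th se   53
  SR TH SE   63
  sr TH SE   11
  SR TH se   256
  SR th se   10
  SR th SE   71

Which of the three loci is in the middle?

The two most frequent reciprocal classes, SR TH se and sr th SE, are the parental types, so the F1 was SR TH se / sr th SE.
The two rarest classes, SR th se and sr TH SE, are the double crossovers. Comparing them with the parentals, only the th allele has switched, so th is the middle locus and the order is se – th – sr.

th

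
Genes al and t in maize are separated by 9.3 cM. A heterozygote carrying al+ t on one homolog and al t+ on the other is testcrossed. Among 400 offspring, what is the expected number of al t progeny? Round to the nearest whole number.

19

A map distance of 9.3 cM corresponds to a recombination frequency of 0.093.
The F1 is al+ t / al t+, so al t is a recombinant gamete class with expected frequency r/2 = 0.093/2 = 0.0465.
Expected number = 0.0465 × 400 = 18.60 ≈ 19.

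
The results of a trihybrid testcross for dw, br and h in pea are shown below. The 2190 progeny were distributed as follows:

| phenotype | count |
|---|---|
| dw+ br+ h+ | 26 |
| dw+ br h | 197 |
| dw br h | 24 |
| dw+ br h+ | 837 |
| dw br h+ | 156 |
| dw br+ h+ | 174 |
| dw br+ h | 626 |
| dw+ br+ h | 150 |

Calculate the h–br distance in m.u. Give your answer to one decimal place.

19.2 m.u.

The two most frequent reciprocal classes, dw br+ h and dw+ br h+, are the parental types, so the F1 was dw br+ h / dw+ br h+.
The two rarest classes, dw br h and dw+ br+ h+, are the double crossovers. Comparing them with the parentals, only the br allele has switched, so br is the middle locus and the order is h – br – dw.
Crossovers in the h–br interval produce the single-crossover classes dw br+ h+ and dw+ br h (174 + 197 = 371) plus the double crossovers (50).
RF(h–br) = (371 + 50) / 2190 = 421/2190 = 0.1922 → 19.2 m.u.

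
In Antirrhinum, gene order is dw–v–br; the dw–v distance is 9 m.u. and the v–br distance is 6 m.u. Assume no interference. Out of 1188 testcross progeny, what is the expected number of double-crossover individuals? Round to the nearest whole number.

6

Map distances give recombination frequencies of 0.090 and 0.060 for the two intervals.
With no interference, expected double-crossover frequency = 0.090 × 0.060 = 0.00540.
Expected number = 0.00540 × 1188 = 6.42 ≈ 6.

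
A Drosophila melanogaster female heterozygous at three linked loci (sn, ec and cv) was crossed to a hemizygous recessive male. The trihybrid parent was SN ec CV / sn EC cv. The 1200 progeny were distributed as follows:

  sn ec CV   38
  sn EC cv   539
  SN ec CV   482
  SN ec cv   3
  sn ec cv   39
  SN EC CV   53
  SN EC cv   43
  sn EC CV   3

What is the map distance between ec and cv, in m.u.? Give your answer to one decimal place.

The two rarest classes, SN ec cv and sn EC CV, are the double crossovers. Comparing them with the parentals, only the cv allele has switched, so cv is the middle locus and the order is sn – cv – ec.
Crossovers in the cv–ec interval produce the single-crossover classes SN EC CV and sn ec cv (53 + 39 = 92) plus the double crossovers (6).
RF(cv–ec) = (92 + 6) / 1200 = 98/1200 = 0.0817 → 8.2 m.u.

8.2 m.u.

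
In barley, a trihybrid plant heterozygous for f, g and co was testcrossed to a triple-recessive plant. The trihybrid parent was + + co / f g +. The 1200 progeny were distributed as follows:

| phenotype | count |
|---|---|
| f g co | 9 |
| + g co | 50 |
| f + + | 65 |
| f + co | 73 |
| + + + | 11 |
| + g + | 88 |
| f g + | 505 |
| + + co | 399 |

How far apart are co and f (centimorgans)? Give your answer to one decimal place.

15.1 centimorgans

The two rarest classes, + + + and f g co, are the double crossovers. Comparing them with the parentals, only the co allele has switched, so co is the middle locus and the order is f – co – g.
Crossovers in the f–co interval produce the single-crossover classes f + co and + g + (73 + 88 = 161) plus the double crossovers (20).
RF(f–co) = (161 + 20) / 1200 = 181/1200 = 0.1508 → 15.1 centimorgans.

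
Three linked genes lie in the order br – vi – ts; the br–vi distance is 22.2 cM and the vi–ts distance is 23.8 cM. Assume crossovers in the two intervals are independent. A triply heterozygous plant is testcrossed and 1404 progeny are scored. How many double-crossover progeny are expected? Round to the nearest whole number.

Map distances give recombination frequencies of 0.222 and 0.238 for the two intervals.
With no interference, expected double-crossover frequency = 0.222 × 0.238 = 0.05284.
Expected number = 0.05284 × 1404 = 74.18 ≈ 74.

74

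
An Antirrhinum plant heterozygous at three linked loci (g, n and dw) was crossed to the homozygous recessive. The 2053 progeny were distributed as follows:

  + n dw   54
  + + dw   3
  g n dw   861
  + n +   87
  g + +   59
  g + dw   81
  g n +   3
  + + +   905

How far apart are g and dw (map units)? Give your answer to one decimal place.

5.8 map units

The two most frequent reciprocal classes, g n dw and + + +, are the parental types, so the F1 was g n dw / + + +.
The two rarest classes, g n + and + + dw, are the double crossovers. Comparing them with the parentals, only the dw allele has switched, so dw is the middle locus and the order is g – dw – n.
Crossovers in the g–dw interval produce the single-crossover classes + n dw and g + + (54 + 59 = 113) plus the double crossovers (6).
RF(g–dw) = (113 + 6) / 2053 = 119/2053 = 0.0580 → 5.8 map units.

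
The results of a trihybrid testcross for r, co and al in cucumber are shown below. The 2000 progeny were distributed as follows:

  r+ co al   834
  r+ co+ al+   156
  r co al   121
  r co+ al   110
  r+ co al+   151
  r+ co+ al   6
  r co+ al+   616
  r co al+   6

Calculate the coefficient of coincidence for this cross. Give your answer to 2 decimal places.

The two most frequent reciprocal classes, r+ co al and r co+ al+, are the parental types, so the F1 was r+ co al / r co+ al+.
The two rarest classes, r+ co+ al and r co al+, are the double crossovers. Comparing them with the parentals, only the co allele has switched, so co is the middle locus and the order is r – co – al.
r–co: (277 + 12)/2000 = 0.1445; co–al: (261 + 12)/2000 = 0.1365.
Expected DCO frequency = 0.1445 × 0.1365 ≈ 0.01972; observed = 12/2000 ≈ 0.00600.
Coefficient of coincidence = 0.00600/0.01972 ≈ 0.30.

0.30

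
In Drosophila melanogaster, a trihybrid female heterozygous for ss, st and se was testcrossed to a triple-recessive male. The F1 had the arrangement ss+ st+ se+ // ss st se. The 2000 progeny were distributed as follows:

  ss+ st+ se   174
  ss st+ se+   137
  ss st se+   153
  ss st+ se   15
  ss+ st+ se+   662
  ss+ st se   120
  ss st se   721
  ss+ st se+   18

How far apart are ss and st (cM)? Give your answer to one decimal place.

14.5 cM

The two rarest classes, ss+ st se+ and ss st+ se, are the double crossovers. Comparing them with the parentals, only the st allele has switched, so st is the middle locus and the order is ss – st – se.
Crossovers in the ss–st interval produce the single-crossover classes ss st+ se+ and ss+ st se (137 + 120 = 257) plus the double crossovers (33).
RF(ss–st) = (257 + 33) / 2000 = 290/2000 = 0.1450 → 14.5 cM.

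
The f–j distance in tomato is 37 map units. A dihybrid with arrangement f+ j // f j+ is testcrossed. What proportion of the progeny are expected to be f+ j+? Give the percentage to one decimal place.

18.5%

A map distance of 37 map units corresponds to a recombination frequency of 0.370.
The F1 is f+ j / f j+, so f+ j+ is a recombinant gamete class with expected frequency r/2 = 0.370/2 = 0.1850.
That is 0.1850 = 18.5% of the progeny.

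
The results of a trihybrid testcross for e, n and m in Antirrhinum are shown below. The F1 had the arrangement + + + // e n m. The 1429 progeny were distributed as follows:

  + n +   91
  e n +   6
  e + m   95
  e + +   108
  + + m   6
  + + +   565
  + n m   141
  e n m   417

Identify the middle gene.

m

The two rarest classes, + + m and e n +, are the double crossovers. Comparing them with the parentals, only the m allele has switched, so m is the middle locus and the order is n – m – e.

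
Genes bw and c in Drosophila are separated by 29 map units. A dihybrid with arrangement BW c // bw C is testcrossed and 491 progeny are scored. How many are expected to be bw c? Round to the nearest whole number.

A map distance of 29 map units corresponds to a recombination frequency of 0.290.
The F1 is BW c / bw C, so bw c is a recombinant gamete class with expected frequency r/2 = 0.290/2 = 0.1450.
Expected number = 0.1450 × 491 = 71.19 ≈ 71.

71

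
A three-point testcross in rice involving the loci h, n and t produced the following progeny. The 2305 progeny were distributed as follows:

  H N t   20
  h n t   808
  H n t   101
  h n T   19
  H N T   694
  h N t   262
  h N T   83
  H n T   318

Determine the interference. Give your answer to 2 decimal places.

The two most frequent reciprocal classes, H N T and h n t, are the parental types, so the F1 was H N T / h n t.
The two rarest classes, H N t and h n T, are the double crossovers. Comparing them with the parentals, only the t allele has switched, so t is the middle locus and the order is h – t – n.
h–t: (184 + 39)/2305 = 0.0967; t–n: (580 + 39)/2305 = 0.2685.
Expected DCO frequency = 0.0967 × 0.2685 ≈ 0.02596; observed = 39/2305 ≈ 0.01692.
Coefficient of coincidence = 0.01692/0.02596 ≈ 0.65; interference = 1 − 0.65 = 0.35.

0.35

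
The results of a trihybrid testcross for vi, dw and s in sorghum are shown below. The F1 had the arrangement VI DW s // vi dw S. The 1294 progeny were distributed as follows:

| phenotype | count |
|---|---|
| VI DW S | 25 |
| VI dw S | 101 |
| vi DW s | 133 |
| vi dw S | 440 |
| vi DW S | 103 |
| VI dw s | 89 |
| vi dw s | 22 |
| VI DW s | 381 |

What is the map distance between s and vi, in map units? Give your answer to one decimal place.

The two rarest classes, VI DW S and vi dw s, are the double crossovers. Comparing them with the parentals, only the s allele has switched, so s is the middle locus and the order is vi – s – dw.
Crossovers in the vi–s interval produce the single-crossover classes vi DW s and VI dw S (133 + 101 = 234) plus the double crossovers (47).
RF(vi–s) = (234 + 47) / 1294 = 281/1294 = 0.2172 → 21.7 map units.

21.7 map units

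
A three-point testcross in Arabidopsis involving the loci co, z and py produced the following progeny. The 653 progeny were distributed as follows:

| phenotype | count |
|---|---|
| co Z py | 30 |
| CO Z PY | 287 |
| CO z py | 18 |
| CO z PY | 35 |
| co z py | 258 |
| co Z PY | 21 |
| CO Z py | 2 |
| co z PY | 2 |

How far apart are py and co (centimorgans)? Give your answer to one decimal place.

The two most frequent reciprocal classes, co z py and CO Z PY, are the parental types, so the F1 was co z py / CO Z PY.
The two rarest classes, co z PY and CO Z py, are the double crossovers. Comparing them with the parentals, only the py allele has switched, so py is the middle locus and the order is co – py – z.
Crossovers in the co–py interval produce the single-crossover classes CO z py and co Z PY (18 + 21 = 39) plus the double crossovers (4).
RF(co–py) = (39 + 4) / 653 = 43/653 = 0.0658 → 6.6 centimorgans.

6.6 centimorgans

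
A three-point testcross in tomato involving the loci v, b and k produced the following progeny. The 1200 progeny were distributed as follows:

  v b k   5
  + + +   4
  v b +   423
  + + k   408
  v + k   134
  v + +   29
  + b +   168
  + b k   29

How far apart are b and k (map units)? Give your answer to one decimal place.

5.6 map units

The two most frequent reciprocal classes, + + k and v b +, are the parental types, so the F1 was + + k / v b +.
The two rarest classes, + + + and v b k, are the double crossovers. Comparing them with the parentals, only the k allele has switched, so k is the middle locus and the order is b – k – v.
Crossovers in the b–k interval produce the single-crossover classes + b k and v + + (29 + 29 = 58) plus the double crossovers (9).
RF(b–k) = (58 + 9) / 1200 = 67/1200 = 0.0558 → 5.6 map units.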